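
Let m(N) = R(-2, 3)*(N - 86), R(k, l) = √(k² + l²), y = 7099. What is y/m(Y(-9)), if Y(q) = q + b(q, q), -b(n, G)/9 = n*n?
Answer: -7099*√13/10712 ≈ -2.3895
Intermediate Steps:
b(n, G) = -9*n² (b(n, G) = -9*n*n = -9*n²)
Y(q) = q - 9*q²
m(N) = √13*(-86 + N) (m(N) = √((-2)² + 3²)*(N - 86) = √(4 + 9)*(-86 + N) = √13*(-86 + N))
y/m(Y(-9)) = 7099/((√13*(-86 - 9*(1 - 9*(-9))))) = 7099/((√13*(-86 - 9*(1 + 81)))) = 7099/((√13*(-86 - 9*82))) = 7099/((√13*(-86 - 738))) = 7099/((√13*(-824))) = 7099/((-824*√13)) = 7099*(-√13/10712) = -7099*√13/10712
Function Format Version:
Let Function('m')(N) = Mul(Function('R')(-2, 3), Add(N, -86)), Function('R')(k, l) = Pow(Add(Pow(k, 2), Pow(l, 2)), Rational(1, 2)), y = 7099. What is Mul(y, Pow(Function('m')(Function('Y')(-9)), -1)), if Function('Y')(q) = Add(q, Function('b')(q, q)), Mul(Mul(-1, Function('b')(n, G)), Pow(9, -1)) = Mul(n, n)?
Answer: Mul(Rational(-7099, 10712), Pow(13, Rational(1, 2))) ≈ -2.3895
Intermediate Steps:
Function('b')(n, G) = Mul(-9, Pow(n, 2)) (Function('b')(n, G) = Mul(-9, Mul(n, n)) = Mul(-9, Pow(n, 2)))
Function('Y')(q) = Add(q, Mul(-9, Pow(q, 2)))
Function('m')(N) = Mul(Pow(13, Rational(1, 2)), Add(-86, N)) (Function('m')(N) = Mul(Pow(Add(Pow(-2, 2), Pow(3, 2)), Rational(1, 2)), Add(N, -86)) = Mul(Pow(Add(4, 9), Rational(1, 2)), Add(-86, N)) = Mul(Pow(13, Rational(1, 2)), Add(-86, N)))
Mul(y, Pow(Function('m')(Function('Y')(-9)), -1)) = Mul(7099, Pow(Mul(Pow(13, Rational(1, 2)), Add(-86, Mul(-9, Add(1, Mul(-9, -9))))), -1)) = Mul(7099, Pow(Mul(Pow(13, Rational(1, 2)), Add(-86, Mul(-9, Add(1, 81)))), -1)) = Mul(7099, Pow(Mul(Pow(13, Rational(1, 2)), Add(-86, Mul(-9, 82))), -1)) = Mul(7099, Pow(Mul(Pow(13, Rational(1, 2)), Add(-86, -738)), -1)) = Mul(7099, Pow(Mul(Pow(13, Rational(1, 2)), -824), -1)) = Mul(7099, Pow(Mul(-824, Pow(13, Rational(1, 2))), -1)) = Mul(7099, Mul(Rational(-1, 10712), Pow(13, Rational(1, 2)))) = Mul(Rational(-7099, 10712), Pow(13, Rational(1, 2)))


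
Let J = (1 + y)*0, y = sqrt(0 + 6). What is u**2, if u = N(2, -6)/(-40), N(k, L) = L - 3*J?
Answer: 9/400 ≈ 0.022500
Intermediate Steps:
y = sqrt(6) ≈ 2.4495
J = 0 (J = (1 + sqrt(6))*0 = 0)
N(k, L) = L (N(k, L) = L - 3*0 = L + 0 = L)
u = 3/20 (u = -6/(-40) = -6*(-1/40) = 3/20 ≈ 0.15000)
u**2 = (3/20)**2 = 9/400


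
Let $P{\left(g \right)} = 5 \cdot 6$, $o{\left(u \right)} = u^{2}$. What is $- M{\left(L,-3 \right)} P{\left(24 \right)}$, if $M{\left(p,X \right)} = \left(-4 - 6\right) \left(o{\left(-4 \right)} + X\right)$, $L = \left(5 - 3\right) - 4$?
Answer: $3900$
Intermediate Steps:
$P{\left(g \right)} = 30$
$L = -2$ ($L = 2 - 4 = -2$)
$M{\left(p,X \right)} = -160 - 10 X$ ($M{\left(p,X \right)} = \left(-4 - 6\right) \left(\left(-4\right)^{2} + X\right) = - 10 \left(16 + X\right) = -160 - 10 X$)
$- M{\left(L,-3 \right)} P{\left(24 \right)} = - \left(-160 - -30\right) 30 = - \left(-160 + 30\right) 30 = - \left(-130\right) 30 = \left(-1\right) \left(-3900\right) = 3900$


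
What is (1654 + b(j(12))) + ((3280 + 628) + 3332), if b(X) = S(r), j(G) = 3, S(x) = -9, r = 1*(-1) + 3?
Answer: 8885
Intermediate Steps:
r = 2 (r = -1 + 3 = 2)
b(X) = -9
(1654 + b(j(12))) + ((3280 + 628) + 3332) = (1654 - 9) + ((3280 + 628) + 3332) = 1645 + (3908 + 3332) = 1645 + 7240 = 8885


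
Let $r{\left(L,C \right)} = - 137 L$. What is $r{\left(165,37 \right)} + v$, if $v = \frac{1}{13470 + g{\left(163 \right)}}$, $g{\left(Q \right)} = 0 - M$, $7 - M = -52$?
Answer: $- \frac{303155654}{13411} \approx -22605.0$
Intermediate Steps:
$M = 59$ ($M = 7 - -52 = 7 + 52 = 59$)
$g{\left(Q \right)} = -59$ ($g{\left(Q \right)} = 0 - 59 = -59$)
$v = \frac{1}{13411}$ ($v = \frac{1}{13470 - 59} = \frac{1}{13411} \approx 7.4566 \cdot 10^{-5}$)
$r{\left(165,37 \right)} + v = \left(-137\right) 165 + \frac{1}{13411} = -22605 + \frac{1}{13411} = - \frac{303155654}{13411}$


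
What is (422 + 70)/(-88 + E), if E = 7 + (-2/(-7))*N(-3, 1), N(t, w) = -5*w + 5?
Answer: -164/27 ≈ -6.0741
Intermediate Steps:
N(t, w) = 5 - 5*w
E = 7 (E = 7 + (-2/(-7))*(5 - 5*1) = 7 + (-2*(-1/7))*(5 - 5) = 7 + (2/7)*0 = 7 + 0 = 7)
(422 + 70)/(-88 + E) = (422 + 70)/(-88 + 7) = 492/(-81) = 492*(-1/81) = -164/27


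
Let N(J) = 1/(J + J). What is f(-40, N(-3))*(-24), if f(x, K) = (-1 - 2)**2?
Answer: -216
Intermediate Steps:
N(J) = 1/(2*J)
f(x, K) = 9 (f(x, K) = (-3)**2 = 9)
f(-40, N(-3))*(-24) = 9*(-24) = -216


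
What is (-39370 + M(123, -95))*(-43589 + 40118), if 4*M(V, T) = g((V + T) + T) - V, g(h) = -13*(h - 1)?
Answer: 543971649/4 ≈ 1.3599e+8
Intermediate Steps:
g(h) = 13 - 13*h (g(h) = -13*(-1 + h) = 13 - 13*h)
M(V, T) = 13/4 - 13*T/2 - 7*V/2 (M(V, T) = ((13 - 13*((V + T) + T)) - V)/4 = ((13 - 13*((T + V) + T)) - V)/4 = ((13 - 13*(V + 2*T)) - V)/4 = ((13 + (-26*T - 13*V)) - V)/4 = ((13 - 26*T - 13*V) - V)/4 = (13 - 26*T - 14*V)/4 = 13/4 - 13*T/2 - 7*V/2)
(-39370 + M(123, -95))*(-43589 + 40118) = (-39370 + (13/4 - 13/2*(-95) - 7/2*123))*(-43589 + 40118) = (-39370 + (13/4 + 1235/2 - 861/2))*(-3471) = (-39370 + 761/4)*(-3471) = -156719/4*(-3471) = 543971649/4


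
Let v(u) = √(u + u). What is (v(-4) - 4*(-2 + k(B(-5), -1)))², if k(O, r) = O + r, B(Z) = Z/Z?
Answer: 56 + 32*I*√2 ≈ 56.0 + 45.255*I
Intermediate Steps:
v(u) = √2*√u (v(u) = √(2*u) = √2*√u)
B(Z) = 1
(v(-4) - 4*(-2 + k(B(-5), -1)))² = (√2*√(-4) - 4*(-2 + (1 - 1)))² = (√2*(2*I) - 4*(-2 + 0))² = (2*I*√2 - 4*(-2))² = (2*I*√2 + 8)² = (8 + 2*I*√2)²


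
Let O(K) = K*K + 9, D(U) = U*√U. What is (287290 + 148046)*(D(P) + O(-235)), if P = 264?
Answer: 24045348624 + 229857408*√66 ≈ 2.5913e+10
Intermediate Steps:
D(U) = U^(3/2)
O(K) = 9 + K² (O(K) = K² + 9 = 9 + K²)
(287290 + 148046)*(D(P) + O(-235)) = (287290 + 148046)*(264^(3/2) + (9 + (-235)²)) = 435336*(528*√66 + (9 + 55225)) = 435336*(528*√66 + 55234) = 435336*(55234 + 528*√66) = 24045348624 + 229857408*√66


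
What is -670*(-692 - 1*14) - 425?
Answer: 472595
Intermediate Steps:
-670*(-692 - 1*14) - 425 = -670*(-692 - 14) - 425 = -670*(-706) - 425 = 473020 - 425 = 472595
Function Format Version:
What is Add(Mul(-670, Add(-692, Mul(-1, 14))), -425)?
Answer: 472595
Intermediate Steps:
Add(Mul(-670, Add(-692, Mul(-1, 14))), -425) = Add(Mul(-670, Add(-692, -14)), -425) = Add(Mul(-670, -706), -425) = Add(473020, -425) = 472595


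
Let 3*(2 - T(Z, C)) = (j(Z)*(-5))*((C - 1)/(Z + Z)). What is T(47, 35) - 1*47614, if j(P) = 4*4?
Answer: -6711932/141 ≈ -47602.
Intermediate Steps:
j(P) = 16
T(Z, C) = 2 + 40*(-1 + C)/(3*Z) (T(Z, C) = 2 - 16*(-5)*(C - 1)/(Z + Z)/3 = 2 - (-80)*(-1 + C)/((2*Z))/3 = 2 - (-80)*(-1 + C)*(1/(2*Z))/3 = 2 - (-80)*(-1 + C)/(2*Z)/3 = 2 - (-40)*(-1 + C)/(3*Z) = 2 + 40*(-1 + C)/(3*Z))
T(47, 35) - 1*47614 = (⅔)*(-20 + 3*47 + 20*35)/47 - 1*47614 = (⅔)*(1/47)*(-20 + 141 + 700) - 47614 = (⅔)*(1/47)*821 - 47614 = 1642/141 - 47614 = -6711932/141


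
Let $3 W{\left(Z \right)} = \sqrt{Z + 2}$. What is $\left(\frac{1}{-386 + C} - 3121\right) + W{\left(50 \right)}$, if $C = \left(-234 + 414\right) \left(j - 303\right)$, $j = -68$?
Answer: $- \frac{209625087}{67166} + \frac{2 \sqrt{13}}{3} \approx -3118.6$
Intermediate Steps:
$C = -66780$ ($C = \left(-234 + 414\right) \left(-68 - 303\right) = 180 \left(-371\right) = -66780$)
$W{\left(Z \right)} = \frac{\sqrt{2 + Z}}{3}$ ($W{\left(Z \right)} = \frac{\sqrt{Z + 2}}{3} = \frac{\sqrt{2 + Z}}{3}$)
$\left(\frac{1}{-386 + C} - 3121\right) + W{\left(50 \right)} = \left(\frac{1}{-386 - 66780} - 3121\right) + \frac{\sqrt{2 + 50}}{3} = \left(\frac{1}{-67166} - 3121\right) + \frac{\sqrt{52}}{3} = \left(- \frac{1}{67166} - 3121\right) + \frac{2 \sqrt{13}}{3} = - \frac{209625087}{67166} + \frac{2 \sqrt{13}}{3}$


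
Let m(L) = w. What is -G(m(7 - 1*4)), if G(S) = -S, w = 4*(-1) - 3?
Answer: -7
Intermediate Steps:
w = -7 (w = -4 - 3 = -7)
m(L) = -7
-G(m(7 - 1*4)) = -(-1)*(-7) = -1*7 = -7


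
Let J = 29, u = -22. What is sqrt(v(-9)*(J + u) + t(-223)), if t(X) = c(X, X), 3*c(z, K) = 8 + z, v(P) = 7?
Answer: 2*I*sqrt(51)/3 ≈ 4.761*I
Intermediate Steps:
c(z, K) = 8/3 + z/3 (c(z, K) = (8 + z)/3 = 8/3 + z/3)
t(X) = 8/3 + X/3
sqrt(v(-9)*(J + u) + t(-223)) = sqrt(7*(29 - 22) + (8/3 + (1/3)*(-223))) = sqrt(7*7 + (8/3 - 223/3)) = sqrt(49 - 215/3) = sqrt(-68/3) = 2*I*sqrt(51)/3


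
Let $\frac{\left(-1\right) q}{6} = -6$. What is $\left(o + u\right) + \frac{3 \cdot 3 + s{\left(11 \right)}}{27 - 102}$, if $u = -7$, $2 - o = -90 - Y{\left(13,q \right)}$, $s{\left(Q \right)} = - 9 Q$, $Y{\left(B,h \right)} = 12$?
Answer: $\frac{491}{5} \approx 98.2$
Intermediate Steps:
$q = 36$ ($q = \left(-6\right) \left(-6\right) = 36$)
$o = 104$ ($o = 2 - \left(-90 - 12\right) = 2 - -102 = 2 + 102 = 104$)
$\left(o + u\right) + \frac{3 \cdot 3 + s{\left(11 \right)}}{27 - 102} = \left(104 - 7\right) + \frac{3 \cdot 3 - 99}{27 - 102} = 97 + \frac{9 - 99}{-75} = 97 - - \frac{6}{5} = 97 + \frac{6}{5} = \frac{491}{5}$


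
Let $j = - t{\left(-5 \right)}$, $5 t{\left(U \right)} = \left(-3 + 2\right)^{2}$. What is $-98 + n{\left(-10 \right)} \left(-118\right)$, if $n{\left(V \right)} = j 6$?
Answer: $\frac{218}{5} \approx 43.6$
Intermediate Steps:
$t{\left(U \right)} = \frac{1}{5}$ ($t{\left(U \right)} = \frac{\left(-3 + 2\right)^{2}}{5} = \frac{\left(-1\right)^{2}}{5} = \frac{1}{5} \cdot 1 = \frac{1}{5}$)
$j = - \frac{1}{5}$ ($j = \left(-1\right) \frac{1}{5} = - \frac{1}{5} \approx -0.2$)
$n{\left(V \right)} = - \frac{6}{5}$ ($n{\left(V \right)} = \left(- \frac{1}{5}\right) 6 = - \frac{6}{5}$)
$-98 + n{\left(-10 \right)} \left(-118\right) = -98 - - \frac{708}{5} = -98 + \frac{708}{5} = \frac{218}{5}$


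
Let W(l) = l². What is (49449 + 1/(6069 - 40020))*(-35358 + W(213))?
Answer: 5602299084326/11317 ≈ 4.9503e+8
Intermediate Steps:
(49449 + 1/(6069 - 40020))*(-35358 + W(213)) = (49449 + 1/(6069 - 40020))*(-35358 + 213²) = (49449 + 1/(-33951))*(-35358 + 45369) = (49449 - 1/33951)*10011 = (1678842998/33951)*10011 = 5602299084326/11317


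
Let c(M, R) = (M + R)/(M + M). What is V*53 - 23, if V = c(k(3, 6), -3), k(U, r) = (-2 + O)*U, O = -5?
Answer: 51/7 ≈ 7.2857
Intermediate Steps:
k(U, r) = -7*U (k(U, r) = (-2 - 5)*U = -7*U)
c(M, R) = (M + R)/(2*M) (c(M, R) = (M + R)/((2*M)) = (M + R)*(1/(2*M)) = (M + R)/(2*M))
V = 4/7 (V = (-7*3 - 3)/(2*((-7*3))) = (1/2)*(-21 - 3)/(-21) = (1/2)*(-1/21)*(-24) = 4/7 ≈ 0.57143)
V*53 - 23 = (4/7)*53 - 23 = 212/7 - 23 = 51/7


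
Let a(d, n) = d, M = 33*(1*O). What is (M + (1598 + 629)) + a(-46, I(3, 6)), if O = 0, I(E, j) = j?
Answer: 2181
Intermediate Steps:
M = 0 (M = 33*(1*0) = 33*0 = 0)
(M + (1598 + 629)) + a(-46, I(3, 6)) = (0 + (1598 + 629)) - 46 = (0 + 2227) - 46 = 2227 - 46 = 2181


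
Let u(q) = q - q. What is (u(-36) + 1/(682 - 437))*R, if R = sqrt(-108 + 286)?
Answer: sqrt(178)/245 ≈ 0.054456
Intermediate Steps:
u(q) = 0
R = sqrt(178) ≈ 13.342
(u(-36) + 1/(682 - 437))*R = (0 + 1/(682 - 437))*sqrt(178) = (0 + 1/245)*sqrt(178) = sqrt(178)/245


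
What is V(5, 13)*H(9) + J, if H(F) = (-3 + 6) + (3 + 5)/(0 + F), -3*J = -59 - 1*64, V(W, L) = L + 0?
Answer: 824/9 ≈ 91.556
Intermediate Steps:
V(W, L) = L
J = 41 (J = -(-59 - 1*64)/3 = -(-59 - 64)/3 = -⅓*(-123) = 41)
H(F) = 3 + 8/F
V(5, 13)*H(9) + J = 13*(3 + 8/9) + 41 = 13*(35/9) + 41 = 455/9 + 41 = 824/9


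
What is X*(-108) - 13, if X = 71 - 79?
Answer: 851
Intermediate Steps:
X = -8
X*(-108) - 13 = -8*(-108) - 13 = 864 - 13 = 851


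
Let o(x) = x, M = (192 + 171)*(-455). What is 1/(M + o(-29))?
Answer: -1/165194 ≈ -6.0535e-6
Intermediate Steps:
M = -165165 (M = 363*(-455) = -165165)
1/(M + o(-29)) = 1/(-165165 - 29) = 1/(-165194) = -1/165194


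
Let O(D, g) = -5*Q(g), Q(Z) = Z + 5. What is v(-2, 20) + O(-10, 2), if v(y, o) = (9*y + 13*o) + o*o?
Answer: 607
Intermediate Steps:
Q(Z) = 5 + Z
v(y, o) = o² + 9*y + 13*o (v(y, o) = (9*y + 13*o) + o² = o² + 9*y + 13*o)
O(D, g) = -25 - 5*g (O(D, g) = -5*(5 + g) = -25 - 5*g)
v(-2, 20) + O(-10, 2) = (20² + 9*(-2) + 13*20) + (-25 - 5*2) = (400 - 18 + 260) + (-25 - 10) = 642 - 35 = 607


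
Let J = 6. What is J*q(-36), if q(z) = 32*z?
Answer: -6912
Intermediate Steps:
J*q(-36) = 6*(32*(-36)) = 6*(-1152) = -6912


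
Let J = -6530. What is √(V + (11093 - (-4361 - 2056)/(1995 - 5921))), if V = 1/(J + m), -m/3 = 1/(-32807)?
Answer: 5*√313837605107151526930562826/841065829682 ≈ 105.32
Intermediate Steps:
m = 3/32807 (m = -3/(-32807) = -3*(-1/32807) = 3/32807 ≈ 9.1444e-5)
V = -32807/214229707 (V = 1/(-6530 + 3/32807) = 1/(-214229707/32807) = -32807/214229707 ≈ -0.00015314)
√(V + (11093 - (-4361 - 2056)/(1995 - 5921))) = √(-32807/214229707 + (11093 - (-4361 - 2056)/(1995 - 5921))) = √(-32807/214229707 + (11093 - (-6417)/(-3926))) = √(-32807/214229707 + (11093 - (-6417)*(-1)/3926)) = √(-32807/214229707 + (11093 - 1*6417/3926)) = √(-32807/214229707 + (11093 - 6417/3926)) = √(-32807/214229707 + 43544701/3926) = √(9328568407832325/841065829682) = 5*√313837605107151526930562826/841065829682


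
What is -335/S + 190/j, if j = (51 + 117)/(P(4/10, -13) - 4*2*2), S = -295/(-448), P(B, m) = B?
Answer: -434797/826 ≈ -526.39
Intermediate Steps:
S = 295/448 (S = -295*(-1/448) = 295/448 ≈ 0.65848)
j = -140/13 (j = (51 + 117)/(4/10 - 4*2*2) = 168/(4*(⅒) - 8*2) = 168/(⅖ - 16) = 168/(-78/5) = 168*(-5/78) = -140/13 ≈ -10.769)
-335/S + 190/j = -335/295/448 + 190/(-140/13) = -335*448/295 + 190*(-13/140) = -30016/59 - 247/14 = -434797/826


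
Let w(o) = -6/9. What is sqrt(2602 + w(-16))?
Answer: 2*sqrt(5853)/3 ≈ 51.003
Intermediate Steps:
w(o) = -2/3 (w(o) = -6*1/9 = -2/3)
sqrt(2602 + w(-16)) = sqrt(2602 - 2/3) = sqrt(7804/3) = 2*sqrt(5853)/3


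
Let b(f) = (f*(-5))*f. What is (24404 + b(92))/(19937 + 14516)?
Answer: -17916/34453 ≈ -0.52001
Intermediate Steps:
b(f) = -5*f**2 (b(f) = (-5*f)*f = -5*f**2)
(24404 + b(92))/(19937 + 14516) = (24404 - 5*92**2)/(19937 + 14516) = (24404 - 5*8464)/34453 = (24404 - 42320)*(1/34453) = -17916*1/34453 = -17916/34453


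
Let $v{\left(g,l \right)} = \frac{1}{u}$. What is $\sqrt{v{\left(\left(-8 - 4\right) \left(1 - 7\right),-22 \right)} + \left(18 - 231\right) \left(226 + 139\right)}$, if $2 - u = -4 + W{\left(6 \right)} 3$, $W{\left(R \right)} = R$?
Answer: $\frac{i \sqrt{2798823}}{6} \approx 278.83 i$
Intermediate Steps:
$u = -12$ ($u = 2 - \left(-4 + 6 \cdot 3\right) = 2 - \left(-4 + 18\right) = 2 - 14 = -12$)
$v{\left(g,l \right)} = - \frac{1}{12}$ ($v{\left(g,l \right)} = \frac{1}{-12} = - \frac{1}{12}$)
$\sqrt{v{\left(\left(-8 - 4\right) \left(1 - 7\right),-22 \right)} + \left(18 - 231\right) \left(226 + 139\right)} = \sqrt{- \frac{1}{12} + \left(18 - 231\right) \left(226 + 139\right)} = \sqrt{- \frac{1}{12} - 77745} = \sqrt{- \frac{932941}{12}} = \frac{i \sqrt{2798823}}{6}$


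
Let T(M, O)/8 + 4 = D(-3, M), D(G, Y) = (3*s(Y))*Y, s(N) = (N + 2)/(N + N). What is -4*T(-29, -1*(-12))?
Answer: 1424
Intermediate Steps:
s(N) = (2 + N)/(2*N) (s(N) = (2 + N)/((2*N)) = (2 + N)*(1/(2*N)) = (2 + N)/(2*N))
D(G, Y) = 3 + 3*Y/2 (D(G, Y) = (3*((2 + Y)/(2*Y)))*Y = (3*(2 + Y)/(2*Y))*Y = 3 + 3*Y/2)
T(M, O) = -8 + 12*M (T(M, O) = -32 + 8*(3 + 3*M/2) = -32 + (24 + 12*M) = -8 + 12*M)
-4*T(-29, -1*(-12)) = -4*(-8 + 12*(-29)) = -4*(-8 - 348) = -4*(-356) = 1424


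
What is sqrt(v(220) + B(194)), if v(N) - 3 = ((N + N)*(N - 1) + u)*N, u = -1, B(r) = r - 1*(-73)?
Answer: 5*sqrt(847970) ≈ 4604.3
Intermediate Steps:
B(r) = 73 + r (B(r) = r + 73 = 73 + r)
v(N) = 3 + N*(-1 + 2*N*(-1 + N)) (v(N) = 3 + ((N + N)*(N - 1) - 1)*N = 3 + ((2*N)*(-1 + N) - 1)*N = 3 + (2*N*(-1 + N) - 1)*N = 3 + (-1 + 2*N*(-1 + N))*N = 3 + N*(-1 + 2*N*(-1 + N)))
sqrt(v(220) + B(194)) = sqrt((3 - 1*220 - 2*220**2 + 2*220**3) + (73 + 194)) = sqrt((3 - 220 - 2*48400 + 2*10648000) + 267) = sqrt((3 - 220 - 96800 + 21296000) + 267) = sqrt(21198983 + 267) = sqrt(21199250) = 5*sqrt(847970)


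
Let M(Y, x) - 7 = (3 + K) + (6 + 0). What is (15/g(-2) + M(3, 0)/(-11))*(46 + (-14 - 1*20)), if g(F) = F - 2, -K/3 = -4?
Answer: -831/11 ≈ -75.545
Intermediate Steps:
K = 12 (K = -3*(-4) = 12)
g(F) = -2 + F
M(Y, x) = 28 (M(Y, x) = 7 + ((3 + 12) + (6 + 0)) = 7 + (15 + 6) = 7 + 21 = 28)
(15/g(-2) + M(3, 0)/(-11))*(46 + (-14 - 1*20)) = (15/(-2 - 2) + 28/(-11))*(46 + (-14 - 1*20)) = (15/(-4) + 28*(-1/11))*(46 + (-14 - 20)) = (15*(-¼) - 28/11)*(46 - 34) = (-15/4 - 28/11)*12 = -277/44*12 = -831/11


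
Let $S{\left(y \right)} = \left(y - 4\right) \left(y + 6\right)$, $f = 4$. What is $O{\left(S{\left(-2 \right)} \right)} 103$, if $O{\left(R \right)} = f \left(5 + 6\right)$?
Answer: $4532$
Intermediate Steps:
$S{\left(y \right)} = \left(-4 + y\right) \left(6 + y\right)$
$O{\left(R \right)} = 44$ ($O{\left(R \right)} = 4 \left(5 + 6\right) = 4 \cdot 11 = 44$)
$O{\left(S{\left(-2 \right)} \right)} 103 = 44 \cdot 103 = 4532$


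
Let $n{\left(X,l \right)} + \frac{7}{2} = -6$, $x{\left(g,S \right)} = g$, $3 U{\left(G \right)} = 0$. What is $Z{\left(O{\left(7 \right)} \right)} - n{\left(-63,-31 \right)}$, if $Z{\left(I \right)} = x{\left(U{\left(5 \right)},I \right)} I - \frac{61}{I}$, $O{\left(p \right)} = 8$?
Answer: $\frac{15}{8} \approx 1.875$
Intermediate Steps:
$U{\left(G \right)} = 0$ ($U{\left(G \right)} = \frac{1}{3} \cdot 0 = 0$)
$n{\left(X,l \right)} = - \frac{19}{2}$ ($n{\left(X,l \right)} = - \frac{7}{2} - 6 = - \frac{19}{2}$)
$Z{\left(I \right)} = - \frac{61}{I}$ ($Z{\left(I \right)} = 0 I - \frac{61}{I} = 0 - \frac{61}{I} = - \frac{61}{I}$)
$Z{\left(O{\left(7 \right)} \right)} - n{\left(-63,-31 \right)} = - \frac{61}{8} - - \frac{19}{2} = \left(-61\right) \frac{1}{8} + \frac{19}{2} = - \frac{61}{8} + \frac{19}{2} = \frac{15}{8}$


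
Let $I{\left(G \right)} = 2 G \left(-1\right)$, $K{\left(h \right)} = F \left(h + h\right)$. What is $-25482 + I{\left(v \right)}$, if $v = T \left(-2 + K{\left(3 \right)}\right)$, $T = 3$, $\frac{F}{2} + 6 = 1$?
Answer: $-25110$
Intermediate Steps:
$F = -10$ ($F = -12 + 2 \cdot 1 = -12 + 2 = -10$)
$K{\left(h \right)} = - 20 h$ ($K{\left(h \right)} = - 10 \left(h + h\right) = - 10 \cdot 2 h = - 20 h$)
$v = -186$ ($v = 3 \left(-2 - 60\right) = 3 \left(-62\right) = -186$)
$I{\left(G \right)} = - 2 G$
$-25482 + I{\left(v \right)} = -25482 - -372 = -25482 + 372 = -25110$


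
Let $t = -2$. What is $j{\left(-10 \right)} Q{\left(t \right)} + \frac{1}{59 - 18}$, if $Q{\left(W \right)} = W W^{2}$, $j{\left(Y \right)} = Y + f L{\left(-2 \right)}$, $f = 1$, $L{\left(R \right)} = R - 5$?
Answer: $\frac{5577}{41} \approx 136.02$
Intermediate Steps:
$L{\left(R \right)} = -5 + R$ ($L{\left(R \right)} = R - 5 = -5 + R$)
$j{\left(Y \right)} = -7 + Y$ ($j{\left(Y \right)} = Y + 1 \left(-5 - 2\right) = Y + 1 \left(-7\right) = Y - 7 = -7 + Y$)
$Q{\left(W \right)} = W^{3}$
$j{\left(-10 \right)} Q{\left(t \right)} + \frac{1}{59 - 18} = \left(-7 - 10\right) \left(-2\right)^{3} + \frac{1}{59 - 18} = \left(-17\right) \left(-8\right) + \frac{1}{41} = 136 + \frac{1}{41} = \frac{5577}{41}$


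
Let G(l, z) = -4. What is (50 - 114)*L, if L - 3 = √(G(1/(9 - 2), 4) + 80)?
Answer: -192 - 128*√19 ≈ -749.94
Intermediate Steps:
L = 3 + 2*√19 (L = 3 + √(-4 + 80) = 3 + √76 = 3 + 2*√19 ≈ 11.718)
(50 - 114)*L = (50 - 114)*(3 + 2*√19) = -64*(3 + 2*√19) = -192 - 128*√19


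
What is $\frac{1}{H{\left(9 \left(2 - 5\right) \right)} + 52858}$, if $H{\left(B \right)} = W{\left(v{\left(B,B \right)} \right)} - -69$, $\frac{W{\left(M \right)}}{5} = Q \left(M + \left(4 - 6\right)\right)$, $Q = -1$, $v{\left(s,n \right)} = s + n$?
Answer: $\frac{1}{53207} \approx 1.8795 \cdot 10^{-5}$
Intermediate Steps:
$v{\left(s,n \right)} = n + s$
$W{\left(M \right)} = 10 - 5 M$ ($W{\left(M \right)} = 5 \left(- (M + \left(4 - 6\right))\right) = 5 \left(- (M - 2)\right) = 5 \left(- (-2 + M)\right) = 5 \left(2 - M\right) = 10 - 5 M$)
$H{\left(B \right)} = 79 - 10 B$ ($H{\left(B \right)} = \left(10 - 5 \left(B + B\right)\right) - -69 = \left(10 - 5 \cdot 2 B\right) + 69 = \left(10 - 10 B\right) + 69 = 79 - 10 B$)
$\frac{1}{H{\left(9 \left(2 - 5\right) \right)} + 52858} = \frac{1}{\left(79 - 10 \cdot 9 \left(2 - 5\right)\right) + 52858} = \frac{1}{\left(79 - 10 \cdot 9 \left(-3\right)\right) + 52858} = \frac{1}{\left(79 - -270\right) + 52858} = \frac{1}{\left(79 + 270\right) + 52858} = \frac{1}{349 + 52858} = \frac{1}{53207}$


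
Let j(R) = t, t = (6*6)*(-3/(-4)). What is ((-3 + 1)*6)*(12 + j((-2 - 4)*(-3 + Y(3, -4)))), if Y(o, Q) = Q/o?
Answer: -468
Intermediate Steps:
t = 27 (t = 36*(-3*(-1/4)) = 36*(3/4) = 27)
j(R) = 27
((-3 + 1)*6)*(12 + j((-2 - 4)*(-3 + Y(3, -4)))) = ((-3 + 1)*6)*(12 + 27) = -2*6*39 = -12*39 = -468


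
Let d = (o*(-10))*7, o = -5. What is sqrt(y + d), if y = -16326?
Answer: 2*I*sqrt(3994) ≈ 126.4*I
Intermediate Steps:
d = 350 (d = -5*(-10)*7 = 50*7 = 350)
sqrt(y + d) = sqrt(-16326 + 350) = sqrt(-15976) = 2*I*sqrt(3994)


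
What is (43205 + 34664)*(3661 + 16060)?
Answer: 1535654549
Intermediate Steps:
(43205 + 34664)*(3661 + 16060) = 77869*19721 = 1535654549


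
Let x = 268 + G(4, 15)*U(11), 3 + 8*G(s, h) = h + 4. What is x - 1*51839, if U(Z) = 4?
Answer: -51563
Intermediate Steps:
G(s, h) = 1/8 + h/8 (G(s, h) = -3/8 + (h + 4)/8 = -3/8 + (4 + h)/8 = -3/8 + (1/2 + h/8) = 1/8 + h/8)
x = 276 (x = 268 + (1/8 + (1/8)*15)*4 = 268 + (1/8 + 15/8)*4 = 268 + 2*4 = 268 + 8 = 276)
x - 1*51839 = 276 - 1*51839 = 276 - 51839 = -51563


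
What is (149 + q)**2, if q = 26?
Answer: 30625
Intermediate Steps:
(149 + q)**2 = (149 + 26)**2 = 175**2 = 30625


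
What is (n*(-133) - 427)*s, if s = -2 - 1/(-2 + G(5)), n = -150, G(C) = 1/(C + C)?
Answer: -546644/19 ≈ -28771.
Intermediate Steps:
G(C) = 1/(2*C)
s = -28/19 (s = -2 - 1/(-2 + (½)/5) = -2 - 1/(-2 + (½)*(⅕)) = -2 - 1/(-2 + ⅒) = -2 - 1/(-19/10) = -2 - 1*(-10/19) = -2 + 10/19 = -28/19 ≈ -1.4737)
(n*(-133) - 427)*s = (-150*(-133) - 427)*(-28/19) = (19950 - 427)*(-28/19) = 19523*(-28/19) = -546644/19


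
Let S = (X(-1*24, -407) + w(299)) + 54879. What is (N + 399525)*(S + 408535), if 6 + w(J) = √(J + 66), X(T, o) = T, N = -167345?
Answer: 107588497120 + 232180*√365 ≈ 1.0759e+11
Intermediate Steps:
w(J) = -6 + √(66 + J) (w(J) = -6 + √(J + 66) = -6 + √(66 + J))
S = 54849 + √365 (S = (-1*24 + (-6 + √(66 + 299))) + 54879 = (-24 + (-6 + √365)) + 54879 = (-30 + √365) + 54879 = 54849 + √365 ≈ 54868.)
(N + 399525)*(S + 408535) = (-167345 + 399525)*((54849 + √365) + 408535) = 232180*(463384 + √365) = 107588497120 + 232180*√365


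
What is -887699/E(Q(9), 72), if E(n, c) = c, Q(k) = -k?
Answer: -887699/72 ≈ -12329.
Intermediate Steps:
-887699/E(Q(9), 72) = -887699/72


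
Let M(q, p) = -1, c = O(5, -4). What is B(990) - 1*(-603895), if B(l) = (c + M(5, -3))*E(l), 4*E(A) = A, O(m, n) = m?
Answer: 604885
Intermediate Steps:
c = 5
E(A) = A/4
B(l) = l (B(l) = (5 - 1)*(l/4) = 4*(l/4) = l)
B(990) - 1*(-603895) = 990 - 1*(-603895) = 990 + 603895 = 604885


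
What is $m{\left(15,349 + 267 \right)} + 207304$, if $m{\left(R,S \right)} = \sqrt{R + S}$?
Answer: $207304 + \sqrt{631} \approx 2.0733 \cdot 10^{5}$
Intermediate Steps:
$m{\left(15,349 + 267 \right)} + 207304 = \sqrt{15 + \left(349 + 267\right)} + 207304 = \sqrt{15 + 616} + 207304 = \sqrt{631} + 207304 = 207304 + \sqrt{631}$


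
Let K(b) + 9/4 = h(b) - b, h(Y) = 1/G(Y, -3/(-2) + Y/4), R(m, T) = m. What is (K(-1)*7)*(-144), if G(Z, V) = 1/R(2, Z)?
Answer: -756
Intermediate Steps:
G(Z, V) = ½ (G(Z, V) = 1/2 = ½)
h(Y) = 2 (h(Y) = 1/(½) = 1*2 = 2)
K(b) = -¼ - b (K(b) = -9/4 + (2 - b) = -¼ - b)
(K(-1)*7)*(-144) = ((-¼ - 1*(-1))*7)*(-144) = ((-¼ + 1)*7)*(-144) = ((¾)*7)*(-144) = (21/4)*(-144) = -756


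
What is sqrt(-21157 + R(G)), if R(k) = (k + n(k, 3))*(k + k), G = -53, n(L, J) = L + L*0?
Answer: I*sqrt(9921) ≈ 99.604*I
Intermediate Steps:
n(L, J) = L (n(L, J) = L + 0 = L)
R(k) = 4*k**2 (R(k) = (k + k)*(k + k) = (2*k)*(2*k) = 4*k**2)
sqrt(-21157 + R(G)) = sqrt(-21157 + 4*(-53)**2) = sqrt(-21157 + 4*2809) = sqrt(-21157 + 11236) = sqrt(-9921) = I*sqrt(9921)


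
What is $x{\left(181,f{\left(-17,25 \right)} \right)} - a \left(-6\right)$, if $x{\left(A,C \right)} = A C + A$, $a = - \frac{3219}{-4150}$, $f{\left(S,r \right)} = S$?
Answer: $- \frac{5999543}{2075} \approx -2891.3$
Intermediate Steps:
$a = \frac{3219}{4150}$ ($a = \left(-3219\right) \left(- \frac{1}{4150}\right) = \frac{3219}{4150} \approx 0.77566$)
$x{\left(A,C \right)} = A + A C$
$x{\left(181,f{\left(-17,25 \right)} \right)} - a \left(-6\right) = 181 \left(1 - 17\right) - \frac{3219}{4150} \left(-6\right) = 181 \left(-16\right) - - \frac{9657}{2075} = -2896 + \frac{9657}{2075} = - \frac{5999543}{2075}$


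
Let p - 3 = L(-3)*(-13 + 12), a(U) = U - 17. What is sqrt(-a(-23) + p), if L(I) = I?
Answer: sqrt(46) ≈ 6.7823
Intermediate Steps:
a(U) = -17 + U
p = 6 (p = 3 - 3*(-13 + 12) = 3 - 3*(-1) = 3 + 3 = 6)
sqrt(-a(-23) + p) = sqrt(-(-17 - 23) + 6) = sqrt(-1*(-40) + 6) = sqrt(40 + 6) = sqrt(46)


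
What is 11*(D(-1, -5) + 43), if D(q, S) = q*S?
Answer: 528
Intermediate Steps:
D(q, S) = S*q
11*(D(-1, -5) + 43) = 11*(-5*(-1) + 43) = 11*(5 + 43) = 11*48 = 528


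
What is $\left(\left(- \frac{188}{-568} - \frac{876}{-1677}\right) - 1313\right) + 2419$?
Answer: $\frac{87859805}{79378} \approx 1106.9$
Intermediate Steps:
$\left(\left(- \frac{188}{-568} - \frac{876}{-1677}\right) - 1313\right) + 2419 = \left(\left(\left(-188\right) \left(- \frac{1}{568}\right) - - \frac{292}{559}\right) - 1313\right) + 2419 = \left(\left(\frac{47}{142} + \frac{292}{559}\right) - 1313\right) + 2419 = \left(\frac{67737}{79378} - 1313\right) + 2419 = - \frac{104155577}{79378} + 2419 = \frac{87859805}{79378}$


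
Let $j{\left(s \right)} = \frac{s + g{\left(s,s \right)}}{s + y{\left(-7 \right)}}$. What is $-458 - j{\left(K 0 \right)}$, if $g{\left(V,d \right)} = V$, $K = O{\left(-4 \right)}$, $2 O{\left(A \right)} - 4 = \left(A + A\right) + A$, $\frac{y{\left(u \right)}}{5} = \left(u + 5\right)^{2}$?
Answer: $-458$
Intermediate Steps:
$y{\left(u \right)} = 5 \left(5 + u\right)^{2}$ ($y{\left(u \right)} = 5 \left(u + 5\right)^{2} = 5 \left(5 + u\right)^{2}$)
$O{\left(A \right)} = 2 + \frac{3 A}{2}$ ($O{\left(A \right)} = 2 + \frac{\left(A + A\right) + A}{2} = 2 + \frac{2 A + A}{2} = 2 + \frac{3 A}{2}$)
$K = -4$ ($K = 2 + \frac{3}{2} \left(-4\right) = 2 - 6 = -4$)
$j{\left(s \right)} = \frac{2 s}{20 + s}$ ($j{\left(s \right)} = \frac{s + s}{s + 5 \left(5 - 7\right)^{2}} = \frac{2 s}{s + 5 \left(-2\right)^{2}} = \frac{2 s}{s + 5 \cdot 4} = \frac{2 s}{s + 20} = \frac{2 s}{20 + s}$)
$-458 - j{\left(K 0 \right)} = -458 - \frac{2 \left(\left(-4\right) 0\right)}{20 - 0} = -458 - 2 \cdot 0 \frac{1}{20 + 0} = -458 - 2 \cdot 0 \cdot \frac{1}{20} = -458 - 0 = -458 + 0 = -458$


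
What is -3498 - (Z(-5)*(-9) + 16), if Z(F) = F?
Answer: -3559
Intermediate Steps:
-3498 - (Z(-5)*(-9) + 16) = -3498 - (-5*(-9) + 16) = -3498 - (45 + 16) = -3498 - 1*61 = -3498 - 61 = -3559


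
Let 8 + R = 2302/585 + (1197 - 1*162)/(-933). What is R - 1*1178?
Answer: -215260813/181935 ≈ -1183.2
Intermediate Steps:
R = -941383/181935 (R = -8 + (2302/585 + (1197 - 1*162)/(-933)) = -8 + (2302*(1/585) + (1197 - 162)*(-1/933)) = -8 + (2302/585 + 1035*(-1/933)) = -8 + (2302/585 - 345/311) = -8 + 514097/181935 = -941383/181935 ≈ -5.1743)
R - 1*1178 = -941383/181935 - 1*1178 = -941383/181935 - 1178 = -215260813/181935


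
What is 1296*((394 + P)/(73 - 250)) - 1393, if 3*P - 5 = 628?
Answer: -343547/59 ≈ -5822.8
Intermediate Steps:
P = 211 (P = 5/3 + (⅓)*628 = 5/3 + 628/3 = 211)
1296*((394 + P)/(73 - 250)) - 1393 = 1296*((394 + 211)/(73 - 250)) - 1393 = 1296*(605/(-177)) - 1393 = 1296*(605*(-1/177)) - 1393 = 1296*(-605/177) - 1393 = -261360/59 - 1393 = -343547/59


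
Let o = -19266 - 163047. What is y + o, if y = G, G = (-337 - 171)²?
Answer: 75751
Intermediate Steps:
G = 258064 (G = (-508)² = 258064)
o = -182313
y = 258064
y + o = 258064 - 182313 = 75751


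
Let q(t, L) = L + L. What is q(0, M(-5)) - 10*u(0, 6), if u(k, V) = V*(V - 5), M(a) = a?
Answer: -70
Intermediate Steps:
q(t, L) = 2*L
u(k, V) = V*(-5 + V)
q(0, M(-5)) - 10*u(0, 6) = 2*(-5) - 60*(-5 + 6) = -10 - 60 = -70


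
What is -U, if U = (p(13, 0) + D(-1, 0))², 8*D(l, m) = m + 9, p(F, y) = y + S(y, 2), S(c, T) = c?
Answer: -81/64 ≈ -1.2656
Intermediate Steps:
p(F, y) = 2*y (p(F, y) = y + y = 2*y)
D(l, m) = 9/8 + m/8 (D(l, m) = (m + 9)/8 = (9 + m)/8 = 9/8 + m/8)
U = 81/64 (U = (2*0 + (9/8 + (⅛)*0))² = (0 + (9/8 + 0))² = (0 + 9/8)² = (9/8)² = 81/64 ≈ 1.2656)
-U = -1*81/64 = -81/64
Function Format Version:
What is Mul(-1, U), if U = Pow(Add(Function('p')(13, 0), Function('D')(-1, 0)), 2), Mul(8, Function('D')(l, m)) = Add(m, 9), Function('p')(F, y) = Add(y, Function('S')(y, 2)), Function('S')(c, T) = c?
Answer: Rational(-81, 64) ≈ -1.2656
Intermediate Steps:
Function('p')(F, y) = Mul(2, y) (Function('p')(F, y) = Add(y, y) = Mul(2, y))
Function('D')(l, m) = Add(Rational(9, 8), Mul(Rational(1, 8), m)) (Function('D')(l, m) = Mul(Rational(1, 8), Add(m, 9)) = Mul(Rational(1, 8), Add(9, m)) = Add(Rational(9, 8), Mul(Rational(1, 8), m)))
U = Rational(81, 64) (U = Pow(Add(Mul(2, 0), Add(Rational(9, 8), Mul(Rational(1, 8), 0))), 2) = Pow(Add(0, Add(Rational(9, 8), 0)), 2) = Pow(Add(0, Rational(9, 8)), 2) = Pow(Rational(9, 8), 2) = Rational(81, 64) ≈ 1.2656)
Mul(-1, U) = Mul(-1, Rational(81, 64)) = Rational(-81, 64)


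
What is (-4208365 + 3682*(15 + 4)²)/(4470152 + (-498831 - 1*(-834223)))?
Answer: -959721/1601848 ≈ -0.59913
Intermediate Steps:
(-4208365 + 3682*(15 + 4)²)/(4470152 + (-498831 - 1*(-834223))) = (-4208365 + 3682*19²)/(4470152 + (-498831 + 834223)) = (-4208365 + 3682*361)/(4470152 + 335392) = (-4208365 + 1329202)/4805544 = -2879163*1/4805544 = -959721/1601848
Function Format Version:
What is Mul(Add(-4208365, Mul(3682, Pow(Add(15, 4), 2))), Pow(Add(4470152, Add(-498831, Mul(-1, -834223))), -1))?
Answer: Rational(-959721, 1601848) ≈ -0.59913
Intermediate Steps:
Mul(Add(-4208365, Mul(3682, Pow(Add(15, 4), 2))), Pow(Add(4470152, Add(-498831, Mul(-1, -834223))), -1)) = Mul(Add(-4208365, Mul(3682, Pow(19, 2))), Pow(Add(4470152, Add(-498831, 834223)), -1)) = Mul(Add(-4208365, Mul(3682, 361)), Pow(Add(4470152, 335392), -1)) = Mul(Add(-4208365, 1329202), Pow(4805544, -1)) = Mul(-2879163, Rational(1, 4805544)) = Rational(-959721, 1601848)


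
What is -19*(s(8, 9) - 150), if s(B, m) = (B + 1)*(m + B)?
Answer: -57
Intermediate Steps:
s(B, m) = (1 + B)*(B + m)
-19*(s(8, 9) - 150) = -19*((8 + 9 + 8**2 + 8*9) - 150) = -19*((8 + 9 + 64 + 72) - 150) = -19*(153 - 150) = -19*3 = -57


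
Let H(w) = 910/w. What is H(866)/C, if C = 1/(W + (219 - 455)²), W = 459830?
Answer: 234564330/433 ≈ 5.4172e+5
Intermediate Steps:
C = 1/515526 (C = 1/(459830 + (219 - 455)²) = 1/(459830 + (-236)²) = 1/(459830 + 55696) = 1/515526 ≈ 1.9398e-6)
H(866)/C = (910/866)/(1/515526) = (910*(1/866))*515526 = (455/433)*515526 = 234564330/433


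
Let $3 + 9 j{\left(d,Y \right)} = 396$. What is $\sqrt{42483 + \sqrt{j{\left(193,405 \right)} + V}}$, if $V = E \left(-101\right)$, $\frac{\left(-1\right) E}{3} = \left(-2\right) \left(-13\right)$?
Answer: $\frac{\sqrt{382347 + 21 \sqrt{1455}}}{3} \approx 206.33$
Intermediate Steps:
$j{\left(d,Y \right)} = \frac{131}{3}$ ($j{\left(d,Y \right)} = - \frac{1}{3} + \frac{1}{9} \cdot 396 = - \frac{1}{3} + 44 = \frac{131}{3}$)
$E = -78$ ($E = - 3 \left(\left(-2\right) \left(-13\right)\right) = \left(-3\right) 26 = -78$)
$V = 7878$ ($V = \left(-78\right) \left(-101\right) = 7878$)
$\sqrt{42483 + \sqrt{j{\left(193,405 \right)} + V}} = \sqrt{42483 + \sqrt{\frac{131}{3} + 7878}} = \sqrt{42483 + \sqrt{\frac{23765}{3}}} = \sqrt{42483 + \frac{7 \sqrt{1455}}{3}}$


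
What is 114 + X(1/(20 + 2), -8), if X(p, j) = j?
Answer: 106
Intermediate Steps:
114 + X(1/(20 + 2), -8) = 114 - 8 = 106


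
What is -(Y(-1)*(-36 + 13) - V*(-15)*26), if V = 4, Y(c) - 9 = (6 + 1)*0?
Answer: -1353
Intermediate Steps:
Y(c) = 9 (Y(c) = 9 + (6 + 1)*0 = 9 + 7*0 = 9 + 0 = 9)
-(Y(-1)*(-36 + 13) - V*(-15)*26) = -(9*(-36 + 13) - 4*(-15)*26) = -(9*(-23) - (-60)*26) = -(-207 - 1*(-1560)) = -(-207 + 1560) = -1*1353 = -1353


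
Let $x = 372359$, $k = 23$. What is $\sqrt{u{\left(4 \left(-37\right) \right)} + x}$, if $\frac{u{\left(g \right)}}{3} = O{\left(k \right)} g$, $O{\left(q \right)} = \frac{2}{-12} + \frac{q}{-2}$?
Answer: $\sqrt{377539} \approx 614.44$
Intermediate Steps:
$O{\left(q \right)} = - \frac{1}{6} - \frac{q}{2}$ ($O{\left(q \right)} = 2 \left(- \frac{1}{12}\right) + q \left(- \frac{1}{2}\right) = - \frac{1}{6} - \frac{q}{2}$)
$u{\left(g \right)} = - 35 g$ ($u{\left(g \right)} = 3 \left(- \frac{1}{6} - \frac{23}{2}\right) g = 3 \left(- \frac{35 g}{3}\right) = - 35 g$)
$\sqrt{u{\left(4 \left(-37\right) \right)} + x} = \sqrt{- 35 \cdot 4 \left(-37\right) + 372359} = \sqrt{\left(-35\right) \left(-148\right) + 372359} = \sqrt{5180 + 372359} = \sqrt{377539}$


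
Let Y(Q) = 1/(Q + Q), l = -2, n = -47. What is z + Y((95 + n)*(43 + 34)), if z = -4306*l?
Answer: 63659905/7392 ≈ 8612.0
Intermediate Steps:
z = 8612 (z = -4306*(-2) = 8612)
Y(Q) = 1/(2*Q)
z + Y((95 + n)*(43 + 34)) = 8612 + 1/(2*(((95 - 47)*(43 + 34)))) = 8612 + 1/(2*((48*77))) = 8612 + (1/2)/3696 = 8612 + (1/2)*(1/3696) = 8612 + 1/7392 = 63659905/7392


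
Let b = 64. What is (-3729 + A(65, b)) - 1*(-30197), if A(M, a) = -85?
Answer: 26383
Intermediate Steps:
(-3729 + A(65, b)) - 1*(-30197) = (-3729 - 85) - 1*(-30197) = -3814 + 30197 = 26383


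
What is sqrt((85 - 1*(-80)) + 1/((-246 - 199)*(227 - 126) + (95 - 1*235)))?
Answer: 4*sqrt(20961774815)/45085 ≈ 12.845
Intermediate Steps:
sqrt((85 - 1*(-80)) + 1/((-246 - 199)*(227 - 126) + (95 - 1*235))) = sqrt((85 + 80) + 1/(-445*101 + (95 - 235))) = sqrt(165 + 1/(-44945 - 140)) = sqrt(165 + 1/(-45085)) = sqrt(165 - 1/45085) = sqrt(7439024/45085) = 4*sqrt(20961774815)/45085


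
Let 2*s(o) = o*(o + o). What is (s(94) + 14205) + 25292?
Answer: 48333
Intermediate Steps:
s(o) = o**2 (s(o) = (o*(o + o))/2 = (o*(2*o))/2 = (2*o**2)/2 = o**2)
(s(94) + 14205) + 25292 = (94**2 + 14205) + 25292 = (8836 + 14205) + 25292 = 23041 + 25292 = 48333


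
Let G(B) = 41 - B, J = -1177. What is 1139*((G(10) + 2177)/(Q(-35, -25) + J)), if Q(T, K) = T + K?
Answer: -2514912/1237 ≈ -2033.1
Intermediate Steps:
Q(T, K) = K + T
1139*((G(10) + 2177)/(Q(-35, -25) + J)) = 1139*(((41 - 1*10) + 2177)/((-25 - 35) - 1177)) = 1139*(((41 - 10) + 2177)/(-60 - 1177)) = 1139*((31 + 2177)/(-1237)) = 1139*(2208*(-1/1237)) = 1139*(-2208/1237) = -2514912/1237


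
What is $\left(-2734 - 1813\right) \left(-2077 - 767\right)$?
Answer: $12931668$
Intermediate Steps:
$\left(-2734 - 1813\right) \left(-2077 - 767\right) = \left(-4547\right) \left(-2844\right) = 12931668$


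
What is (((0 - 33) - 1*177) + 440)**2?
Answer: 52900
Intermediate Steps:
(((0 - 33) - 1*177) + 440)**2 = ((-33 - 177) + 440)**2 = (-210 + 440)**2 = 230**2 = 52900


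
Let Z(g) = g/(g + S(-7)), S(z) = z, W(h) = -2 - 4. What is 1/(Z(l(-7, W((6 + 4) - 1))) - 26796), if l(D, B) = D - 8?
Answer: -22/589497 ≈ -3.7320e-5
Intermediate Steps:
W(h) = -6
l(D, B) = -8 + D
Z(g) = g/(-7 + g) (Z(g) = g/(g - 7) = g/(-7 + g))
1/(Z(l(-7, W((6 + 4) - 1))) - 26796) = 1/((-8 - 7)/(-7 + (-8 - 7)) - 26796) = 1/(-15/(-7 - 15) - 26796) = 1/(-15/(-22) - 26796) = 1/(-15*(-1/22) - 26796) = 1/(15/22 - 26796) = 1/(-589497/22) = -22/589497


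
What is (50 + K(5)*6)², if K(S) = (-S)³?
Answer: 490000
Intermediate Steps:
K(S) = -S³
(50 + K(5)*6)² = (50 - 1*5³*6)² = (50 - 1*125*6)² = (50 - 125*6)² = (50 - 750)² = (-700)² = 490000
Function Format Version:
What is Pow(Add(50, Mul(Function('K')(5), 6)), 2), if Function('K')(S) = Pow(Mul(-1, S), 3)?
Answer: 490000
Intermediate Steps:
Function('K')(S) = Mul(-1, Pow(S, 3))
Pow(Add(50, Mul(Function('K')(5), 6)), 2) = Pow(Add(50, Mul(Mul(-1, Pow(5, 3)), 6)), 2) = Pow(Add(50, Mul(Mul(-1, 125), 6)), 2) = Pow(Add(50, Mul(-125, 6)), 2) = Pow(Add(50, -750), 2) = Pow(-700, 2) = 490000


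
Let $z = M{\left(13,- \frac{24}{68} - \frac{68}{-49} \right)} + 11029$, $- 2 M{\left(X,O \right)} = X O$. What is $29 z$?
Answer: $\frac{266265066}{833} \approx 3.1965 \cdot 10^{5}$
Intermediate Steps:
$M{\left(X,O \right)} = - \frac{O X}{2}$ ($M{\left(X,O \right)} = - \frac{X O}{2} = - \frac{O X}{2}$)
$z = \frac{9181554}{833}$ ($z = \left(- \frac{1}{2}\right) \left(- \frac{24}{68} - \frac{68}{-49}\right) 13 + 11029 = \left(- \frac{1}{2}\right) \left(\left(-24\right) \frac{1}{68} - - \frac{68}{49}\right) 13 + 11029 = \left(- \frac{1}{2}\right) \left(- \frac{6}{17} + \frac{68}{49}\right) 13 + 11029 = \left(- \frac{1}{2}\right) \frac{862}{833} \cdot 13 + 11029 = - \frac{5603}{833} + 11029 = \frac{9181554}{833} \approx 11022.0$)
$29 z = 29 \cdot \frac{9181554}{833} = \frac{266265066}{833}$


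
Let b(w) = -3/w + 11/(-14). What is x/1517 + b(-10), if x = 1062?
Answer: 11381/53095 ≈ 0.21435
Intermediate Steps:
b(w) = -11/14 - 3/w (b(w) = -3/w + 11*(-1/14) = -3/w - 11/14 = -11/14 - 3/w)
x/1517 + b(-10) = 1062/1517 + (-11/14 - 3/(-10)) = 1062*(1/1517) + (-11/14 - 3*(-1/10)) = 1062/1517 + (-11/14 + 3/10) = 1062/1517 - 17/35 = 11381/53095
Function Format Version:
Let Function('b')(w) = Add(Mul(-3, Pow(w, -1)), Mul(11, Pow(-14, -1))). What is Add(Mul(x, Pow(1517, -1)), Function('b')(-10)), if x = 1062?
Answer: Rational(11381, 53095) ≈ 0.21435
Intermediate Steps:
Function('b')(w) = Add(Rational(-11, 14), Mul(-3, Pow(w, -1))) (Function('b')(w) = Add(Mul(-3, Pow(w, -1)), Mul(11, Rational(-1, 14))) = Add(Mul(-3, Pow(w, -1)), Rational(-11, 14)) = Add(Rational(-11, 14), Mul(-3, Pow(w, -1))))
Add(Mul(x, Pow(1517, -1)), Function('b')(-10)) = Add(Mul(1062, Pow(1517, -1)), Add(Rational(-11, 14), Mul(-3, Pow(-10, -1)))) = Add(Mul(1062, Rational(1, 1517)), Add(Rational(-11, 14), Mul(-3, Rational(-1, 10)))) = Add(Rational(1062, 1517), Add(Rational(-11, 14), Rational(3, 10))) = Add(Rational(1062, 1517), Rational(-17, 35)) = Rational(11381, 53095)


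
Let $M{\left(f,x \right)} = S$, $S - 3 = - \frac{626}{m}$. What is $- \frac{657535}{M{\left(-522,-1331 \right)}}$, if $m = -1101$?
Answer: $- \frac{723946035}{3929} \approx -1.8426 \cdot 10^{5}$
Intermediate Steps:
$S = \frac{3929}{1101}$ ($S = 3 - \frac{626}{-1101} = 3 - - \frac{626}{1101} = 3 + \frac{626}{1101} = \frac{3929}{1101} \approx 3.5686$)
$M{\left(f,x \right)} = \frac{3929}{1101}$
$- \frac{657535}{M{\left(-522,-1331 \right)}} = - \frac{657535}{\frac{3929}{1101}} = \left(-657535\right) \frac{1101}{3929} = - \frac{723946035}{3929}$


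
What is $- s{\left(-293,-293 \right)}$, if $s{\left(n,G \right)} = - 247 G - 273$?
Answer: $-72098$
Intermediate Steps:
$s{\left(n,G \right)} = -273 - 247 G$
$- s{\left(-293,-293 \right)} = - (-273 - -72371) = - (-273 + 72371) = \left(-1\right) 72098 = -72098$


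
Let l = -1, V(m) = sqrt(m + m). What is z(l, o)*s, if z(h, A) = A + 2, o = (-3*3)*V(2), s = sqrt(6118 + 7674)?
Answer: -64*sqrt(862) ≈ -1879.0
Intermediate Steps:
V(m) = sqrt(2)*sqrt(m) (V(m) = sqrt(2*m) = sqrt(2)*sqrt(m))
s = 4*sqrt(862) (s = sqrt(13792) = 4*sqrt(862) ≈ 117.44)
o = -18 (o = (-3*3)*(sqrt(2)*sqrt(2)) = -9*2 = -18)
z(h, A) = 2 + A
z(l, o)*s = (2 - 18)*(4*sqrt(862)) = -64*sqrt(862)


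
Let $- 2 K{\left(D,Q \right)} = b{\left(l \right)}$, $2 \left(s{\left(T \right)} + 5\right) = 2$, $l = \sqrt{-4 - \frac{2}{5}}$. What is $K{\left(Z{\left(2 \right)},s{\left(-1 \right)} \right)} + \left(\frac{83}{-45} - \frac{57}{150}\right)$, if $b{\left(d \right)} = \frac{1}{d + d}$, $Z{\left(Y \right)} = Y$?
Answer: $- \frac{1001}{450} + \frac{i \sqrt{110}}{88} \approx -2.2244 + 0.11918 i$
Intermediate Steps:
$l = \frac{i \sqrt{110}}{5}$ ($l = \sqrt{-4 - \frac{2}{5}} = \sqrt{- \frac{22}{5}} = \frac{i \sqrt{110}}{5} \approx 2.0976 i$)
$s{\left(T \right)} = -4$ ($s{\left(T \right)} = -5 + \frac{1}{2} \cdot 2 = -5 + 1 = -4$)
$b{\left(d \right)} = \frac{1}{2 d}$
$K{\left(D,Q \right)} = \frac{i \sqrt{110}}{88}$ ($K{\left(D,Q \right)} = - \frac{\frac{1}{2} \frac{1}{\frac{1}{5} i \sqrt{110}}}{2} = - \frac{\frac{1}{2} \left(- \frac{i \sqrt{110}}{22}\right)}{2} = - \frac{\left(- \frac{1}{44}\right) i \sqrt{110}}{2} = \frac{i \sqrt{110}}{88}$)
$K{\left(Z{\left(2 \right)},s{\left(-1 \right)} \right)} + \left(\frac{83}{-45} - \frac{57}{150}\right) = \frac{i \sqrt{110}}{88} + \left(\frac{83}{-45} - \frac{57}{150}\right) = \frac{i \sqrt{110}}{88} + \left(83 \left(- \frac{1}{45}\right) - \frac{19}{50}\right) = \frac{i \sqrt{110}}{88} - \frac{1001}{450} = - \frac{1001}{450} + \frac{i \sqrt{110}}{88}$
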